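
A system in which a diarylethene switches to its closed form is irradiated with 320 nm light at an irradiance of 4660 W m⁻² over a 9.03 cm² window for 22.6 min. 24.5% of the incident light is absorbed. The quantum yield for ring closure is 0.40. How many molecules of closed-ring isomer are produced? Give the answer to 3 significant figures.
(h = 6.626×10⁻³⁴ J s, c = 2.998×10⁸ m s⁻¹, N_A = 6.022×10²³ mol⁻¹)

9.01×10²⁰ molecules

Photon energy at 320 nm: hc/λ = (6.626×10⁻³⁴)(2.998×10⁸)/(320×10⁻⁹) = 6.208×10⁻¹⁹ J.
Energy delivered: (4660 W m⁻²)(9.03×10⁻⁴ m²)(1356 s) = 5706 J.
Photons incident: 5706 / 6.208×10⁻¹⁹ = 9.191×10²¹, i.e. 9.191×10²¹/6.022×10²³ = 0.01526 mol.
Photons absorbed: 0.245 × 0.01526 = 0.003739 mol.
Product: Φ × n_abs = 0.40 × 0.003739 = 0.001496 mol.
As a count: 0.001496 × 6.022×10²³ = 9.01×10²⁰.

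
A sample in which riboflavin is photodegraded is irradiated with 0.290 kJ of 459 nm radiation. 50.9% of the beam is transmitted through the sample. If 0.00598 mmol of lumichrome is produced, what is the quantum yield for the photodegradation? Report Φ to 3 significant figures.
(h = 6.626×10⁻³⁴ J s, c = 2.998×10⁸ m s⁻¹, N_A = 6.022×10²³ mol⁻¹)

Product: 0.00598 mmol = 5.98×10⁻⁶ mol.
Photon energy at 459 nm: hc/λ = (6.626×10⁻³⁴)(2.998×10⁸)/(459×10⁻⁹) = 4.328×10⁻¹⁹ J.
Incident energy: 0.290 kJ = 290 J.
Photons incident: 290 / 4.328×10⁻¹⁹ = 6.701×10²⁰, i.e. 6.701×10²⁰/6.022×10²³ = 0.001113 mol.
Fraction absorbed: 1 − 50.9/100 = 0.4910.
Photons absorbed: 0.4910 × 0.001113 = 5.465×10⁻⁴ mol.
Φ = 5.98×10⁻⁶ mol / 5.465×10⁻⁴ mol photons = 0.0109.

Φ = 0.0109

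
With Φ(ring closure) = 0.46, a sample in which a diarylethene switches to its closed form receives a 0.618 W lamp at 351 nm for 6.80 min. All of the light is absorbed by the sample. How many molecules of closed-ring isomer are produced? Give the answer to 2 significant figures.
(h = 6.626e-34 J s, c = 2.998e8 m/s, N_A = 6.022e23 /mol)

Photon energy at 351 nm: hc/λ = (6.626e-34)(2.998e8)/(351e-9) = 5.659e-19 J.
Energy delivered: (0.618 W)(408 s) = 252.1 J.
Photons incident: 252.1 / 5.659e-19 = 4.455e20, i.e. 4.455e20/6.022e23 = 7.398e-4 mol.
Product: Φ × n_abs = 0.46 × 7.398e-4 = 3.403e-4 mol.
As a count: 3.403e-4 × 6.022e23 = 2.0e20.

2.0e20 molecules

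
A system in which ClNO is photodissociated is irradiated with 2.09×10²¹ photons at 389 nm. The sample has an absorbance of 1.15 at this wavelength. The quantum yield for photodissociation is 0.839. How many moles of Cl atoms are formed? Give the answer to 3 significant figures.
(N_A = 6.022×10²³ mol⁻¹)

0.00271 mol

Moles of photons: 2.09×10²¹ / 6.022×10²³ = 0.003471 mol.
Fraction absorbed: 1 − 10^(−1.15) = 0.9292.
Photons absorbed: 0.9292 × 0.003471 = 0.003225 mol.
Product: Φ × n_abs = 0.839 × 0.003225 = 0.002706 mol.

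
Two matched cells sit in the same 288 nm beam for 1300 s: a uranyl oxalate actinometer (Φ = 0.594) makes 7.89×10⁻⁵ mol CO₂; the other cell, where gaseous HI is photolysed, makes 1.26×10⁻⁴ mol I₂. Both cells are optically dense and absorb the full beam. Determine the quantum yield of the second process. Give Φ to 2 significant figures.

Φ = 0.95

Photons absorbed by the actinometer: 7.89×10⁻⁵ / 0.594 = 1.328×10⁻⁴ mol.
Φ(unknown) = 1.26×10⁻⁴ / 1.328×10⁻⁴ = 0.95.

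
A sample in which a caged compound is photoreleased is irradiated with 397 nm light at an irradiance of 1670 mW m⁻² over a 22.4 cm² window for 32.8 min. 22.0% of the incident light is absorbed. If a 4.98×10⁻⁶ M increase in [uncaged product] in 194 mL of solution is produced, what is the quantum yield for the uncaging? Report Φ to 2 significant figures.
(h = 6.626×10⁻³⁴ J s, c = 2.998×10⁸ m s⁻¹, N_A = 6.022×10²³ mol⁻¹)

Φ = 0.18

Product: (4.98×10⁻⁶ M)(0.194 L) = 9.661×10⁻⁷ mol.
Photon energy at 397 nm: hc/λ = (6.626×10⁻³⁴)(2.998×10⁸)/(397×10⁻⁹) = 5.004×10⁻¹⁹ J.
Energy delivered: (1670 mW m⁻²)(22.4×10⁻⁴ m²)(1968 s) = 7.362 J.
Photons incident: 7.362 / 5.004×10⁻¹⁹ = 1.471×10¹⁹, i.e. 1.471×10¹⁹/6.022×10²³ = 2.443×10⁻⁵ mol.
Photons absorbed: 0.220 × 2.443×10⁻⁵ = 5.375×10⁻⁶ mol.
Φ = 9.661×10⁻⁷ mol / 5.375×10⁻⁶ mol photons = 0.18.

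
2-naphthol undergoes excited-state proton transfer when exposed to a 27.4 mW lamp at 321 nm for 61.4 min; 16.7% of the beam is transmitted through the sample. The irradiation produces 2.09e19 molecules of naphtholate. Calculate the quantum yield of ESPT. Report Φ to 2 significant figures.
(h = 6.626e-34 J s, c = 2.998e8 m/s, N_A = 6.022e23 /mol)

Φ = 0.15

Product: 2.09e19 / 6.022e23 = 3.471e-5 mol.
Photon energy at 321 nm: hc/λ = (6.626e-34)(2.998e8)/(321e-9) = 6.188e-19 J.
Energy delivered: (27.4 mW)(3684 s) = 100.9 J.
Photons incident: 100.9 / 6.188e-19 = 1.631e20, i.e. 1.631e20/6.022e23 = 2.708e-4 mol.
Fraction absorbed: 1 − 16.7/100 = 0.8330.
Photons absorbed: 0.8330 × 2.708e-4 = 2.256e-4 mol.
Φ = 3.471e-5 mol / 2.256e-4 mol photons = 0.15.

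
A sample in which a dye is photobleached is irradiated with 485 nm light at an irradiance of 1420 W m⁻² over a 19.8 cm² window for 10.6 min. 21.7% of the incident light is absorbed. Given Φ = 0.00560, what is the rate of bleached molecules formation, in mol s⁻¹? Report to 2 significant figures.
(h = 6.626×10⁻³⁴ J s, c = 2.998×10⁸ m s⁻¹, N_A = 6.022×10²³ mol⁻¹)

1.4×10⁻⁸ mol s⁻¹

Photon energy at 485 nm: hc/λ = (6.626×10⁻³⁴)(2.998×10⁸)/(485×10⁻⁹) = 4.096×10⁻¹⁹ J.
Energy delivered: (1420 W m⁻²)(19.8×10⁻⁴ m²)(636 s) = 1788 J.
Photons incident: 1788 / 4.096×10⁻¹⁹ = 4.365×10²¹, i.e. 4.365×10²¹/6.022×10²³ = 0.007248 mol.
Photons absorbed: 0.217 × 0.007248 = 0.001573 mol.
Product formed: 0.00560 × 0.001573 = 8.809×10⁻⁶ mol.
Rate: 8.809×10⁻⁶ / 636 s = 1.4×10⁻⁸ mol s⁻¹.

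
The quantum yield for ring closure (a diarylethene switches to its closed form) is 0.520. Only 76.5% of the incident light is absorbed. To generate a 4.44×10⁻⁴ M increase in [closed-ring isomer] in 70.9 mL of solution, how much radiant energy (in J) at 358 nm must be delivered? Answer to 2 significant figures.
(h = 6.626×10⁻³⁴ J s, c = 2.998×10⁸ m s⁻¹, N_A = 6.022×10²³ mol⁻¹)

Product: (4.44×10⁻⁴ M)(0.0709 L) = 3.148×10⁻⁵ mol.
Photons that must be absorbed: 3.148×10⁻⁵ / 0.520 = 6.054×10⁻⁵ mol.
Incident photons needed: 6.054×10⁻⁵ / 0.765 = 7.914×10⁻⁵ mol.
Photon energy: hc/λ = 5.549×10⁻¹⁹ J; per mole, 3.342×10⁵ J mol⁻¹.
Energy required: 7.914×10⁻⁵ × 3.342×10⁵ = 26 J.

26 J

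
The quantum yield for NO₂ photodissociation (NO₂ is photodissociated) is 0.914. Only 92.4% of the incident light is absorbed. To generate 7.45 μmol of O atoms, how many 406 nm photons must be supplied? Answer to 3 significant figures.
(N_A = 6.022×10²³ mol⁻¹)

Product: 7.45 μmol = 7.45×10⁻⁶ mol.
Photons that must be absorbed: 7.45×10⁻⁶ / 0.914 = 8.151×10⁻⁶ mol.
Incident photons needed: 8.151×10⁻⁶ / 0.924 = 8.821×10⁻⁶ mol.
Photon count: 8.821×10⁻⁶ × 6.022×10²³ = 5.31×10¹⁸.

5.31×10¹⁸ photons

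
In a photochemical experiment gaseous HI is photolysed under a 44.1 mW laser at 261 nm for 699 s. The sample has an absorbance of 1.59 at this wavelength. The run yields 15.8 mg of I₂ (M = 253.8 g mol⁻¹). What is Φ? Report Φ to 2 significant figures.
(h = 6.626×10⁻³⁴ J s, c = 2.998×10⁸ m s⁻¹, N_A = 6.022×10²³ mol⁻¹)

Φ = 0.95

Product: 15.8 mg / 253.8 g mol⁻¹ = 6.225×10⁻⁵ mol.
Photon energy at 261 nm: hc/λ = (6.626×10⁻³⁴)(2.998×10⁸)/(261×10⁻⁹) = 7.611×10⁻¹⁹ J.
Energy delivered: (44.1 mW)(699 s) = 30.83 J.
Photons incident: 30.83 / 7.611×10⁻¹⁹ = 4.051×10¹⁹, i.e. 4.051×10¹⁹/6.022×10²³ = 6.727×10⁻⁵ mol.
Fraction absorbed: 1 − 10^(−1.59) = 0.9743.
Photons absorbed: 0.9743 × 6.727×10⁻⁵ = 6.554×10⁻⁵ mol.
Φ = 6.225×10⁻⁵ mol / 6.554×10⁻⁵ mol photons = 0.95.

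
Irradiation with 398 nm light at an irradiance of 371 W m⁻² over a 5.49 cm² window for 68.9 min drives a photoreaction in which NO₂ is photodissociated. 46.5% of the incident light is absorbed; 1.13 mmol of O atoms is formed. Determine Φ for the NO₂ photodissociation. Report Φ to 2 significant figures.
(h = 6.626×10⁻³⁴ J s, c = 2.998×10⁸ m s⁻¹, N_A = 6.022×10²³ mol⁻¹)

Product: 1.13 mmol = 0.00113 mol.
Photon energy at 398 nm: hc/λ = (6.626×10⁻³⁴)(2.998×10⁸)/(398×10⁻⁹) = 4.991×10⁻¹⁹ J.
Energy delivered: (371 W m⁻²)(5.49×10⁻⁴ m²)(4134 s) = 842.0 J.
Photons incident: 842.0 / 4.991×10⁻¹⁹ = 1.687×10²¹, i.e. 1.687×10²¹/6.022×10²³ = 0.002801 mol.
Photons absorbed: 0.465 × 0.002801 = 0.001302 mol.
Φ = 0.00113 mol / 0.001302 mol photons = 0.87.

Φ = 0.87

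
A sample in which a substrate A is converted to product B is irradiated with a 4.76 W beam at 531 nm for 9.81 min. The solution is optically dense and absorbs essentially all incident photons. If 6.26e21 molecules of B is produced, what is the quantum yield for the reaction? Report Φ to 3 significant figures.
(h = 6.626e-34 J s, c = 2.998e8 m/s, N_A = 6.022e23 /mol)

Product: 6.26e21 / 6.022e23 = 0.01040 mol.
Photon energy at 531 nm: hc/λ = (6.626e-34)(2.998e8)/(531e-9) = 3.741e-19 J.
Energy delivered: (4.76 W)(588.6 s) = 2802 J.
Photons incident: 2802 / 3.741e-19 = 7.490e21, i.e. 7.490e21/6.022e23 = 0.01244 mol.
Φ = 0.01040 mol / 0.01244 mol photons = 0.836.

Φ = 0.836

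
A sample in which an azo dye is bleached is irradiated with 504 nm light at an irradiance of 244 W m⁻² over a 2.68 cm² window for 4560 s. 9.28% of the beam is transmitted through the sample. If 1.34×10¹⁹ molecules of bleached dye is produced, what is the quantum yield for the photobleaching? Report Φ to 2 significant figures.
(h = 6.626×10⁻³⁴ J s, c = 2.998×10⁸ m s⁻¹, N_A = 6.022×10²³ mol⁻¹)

Φ = 0.020

Product: 1.34×10¹⁹ / 6.022×10²³ = 2.225×10⁻⁵ mol.
Photon energy at 504 nm: hc/λ = (6.626×10⁻³⁴)(2.998×10⁸)/(504×10⁻⁹) = 3.941×10⁻¹⁹ J.
Energy delivered: (244 W m⁻²)(2.68×10⁻⁴ m²)(4560 s) = 298.2 J.
Photons incident: 298.2 / 3.941×10⁻¹⁹ = 7.567×10²⁰, i.e. 7.567×10²⁰/6.022×10²³ = 0.001257 mol.
Fraction absorbed: 1 − 9.28/100 = 0.9072.
Photons absorbed: 0.9072 × 0.001257 = 0.001140 mol.
Φ = 2.225×10⁻⁵ mol / 0.001140 mol photons = 0.020.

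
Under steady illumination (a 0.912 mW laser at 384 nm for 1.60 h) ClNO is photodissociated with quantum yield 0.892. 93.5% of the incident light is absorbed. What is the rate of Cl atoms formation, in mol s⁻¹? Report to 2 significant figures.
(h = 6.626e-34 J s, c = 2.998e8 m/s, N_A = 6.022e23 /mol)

Photon energy at 384 nm: hc/λ = (6.626e-34)(2.998e8)/(384e-9) = 5.173e-19 J.
Energy delivered: (0.912 mW)(5760 s) = 5.253 J.
Photons incident: 5.253 / 5.173e-19 = 1.015e19, i.e. 1.015e19/6.022e23 = 1.685e-5 mol.
Photons absorbed: 0.935 × 1.685e-5 = 1.575e-5 mol.
Product formed: 0.892 × 1.575e-5 = 1.405e-5 mol.
Rate: 1.405e-5 / 5760 s = 2.4e-9 mol s⁻¹.

2.4e-9 mol s⁻¹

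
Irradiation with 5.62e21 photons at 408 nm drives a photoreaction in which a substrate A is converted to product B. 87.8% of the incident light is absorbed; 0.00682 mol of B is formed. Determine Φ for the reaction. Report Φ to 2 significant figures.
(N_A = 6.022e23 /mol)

Moles of photons: 5.62e21 / 6.022e23 = 0.009332 mol.
Photons absorbed: 0.878 × 0.009332 = 0.008193 mol.
Φ = 0.00682 mol / 0.008193 mol photons = 0.83.

Φ = 0.83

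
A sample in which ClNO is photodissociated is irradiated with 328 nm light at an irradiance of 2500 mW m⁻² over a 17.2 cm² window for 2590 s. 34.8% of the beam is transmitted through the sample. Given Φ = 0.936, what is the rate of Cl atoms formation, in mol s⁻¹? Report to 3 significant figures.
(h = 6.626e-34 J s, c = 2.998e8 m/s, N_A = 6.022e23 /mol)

Photon energy at 328 nm: hc/λ = (6.626e-34)(2.998e8)/(328e-9) = 6.056e-19 J.
Energy delivered: (2500 mW m⁻²)(17.2e-4 m²)(2590 s) = 11.14 J.
Photons incident: 11.14 / 6.056e-19 = 1.839e19, i.e. 1.839e19/6.022e23 = 3.054e-5 mol.
Fraction absorbed: 1 − 34.8/100 = 0.6520.
Photons absorbed: 0.6520 × 3.054e-5 = 1.991e-5 mol.
Product formed: 0.936 × 1.991e-5 = 1.864e-5 mol.
Rate: 1.864e-5 / 2590 s = 7.20e-9 mol s⁻¹.

7.20e-9 mol s⁻¹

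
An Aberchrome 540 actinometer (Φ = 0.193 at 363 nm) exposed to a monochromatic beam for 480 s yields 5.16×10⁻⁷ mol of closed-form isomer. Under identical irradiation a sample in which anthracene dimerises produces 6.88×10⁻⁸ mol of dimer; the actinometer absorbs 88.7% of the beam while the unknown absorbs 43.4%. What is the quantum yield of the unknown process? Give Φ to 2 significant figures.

Photons absorbed by the actinometer: 5.16×10⁻⁷ / 0.193 = 2.674×10⁻⁶ mol.
Incident flux: 2.674×10⁻⁶ / 0.887 = 3.015×10⁻⁶ einstein.
Absorbed by unknown: 0.434 × 3.015×10⁻⁶ = 1.309×10⁻⁶ mol.
Φ(unknown) = 6.88×10⁻⁸ / 1.309×10⁻⁶ = 0.053.

Φ = 0.053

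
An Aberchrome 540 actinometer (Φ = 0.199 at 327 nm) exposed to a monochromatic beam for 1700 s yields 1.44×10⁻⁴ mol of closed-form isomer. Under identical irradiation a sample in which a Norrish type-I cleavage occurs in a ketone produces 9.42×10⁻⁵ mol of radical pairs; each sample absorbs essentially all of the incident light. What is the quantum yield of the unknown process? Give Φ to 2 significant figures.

Photons absorbed by the actinometer: 1.44×10⁻⁴ / 0.199 = 7.236×10⁻⁴ mol.
Φ(unknown) = 9.42×10⁻⁵ / 7.236×10⁻⁴ = 0.13.

Φ = 0.13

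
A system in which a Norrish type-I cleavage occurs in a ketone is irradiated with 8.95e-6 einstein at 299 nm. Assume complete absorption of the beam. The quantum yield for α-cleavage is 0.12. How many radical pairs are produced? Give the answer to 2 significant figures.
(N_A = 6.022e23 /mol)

Product: Φ × n_abs = 0.12 × 8.95e-6 = 1.074e-6 mol.
As a count: 1.074e-6 × 6.022e23 = 6.5e17.

6.5e17 radical pairs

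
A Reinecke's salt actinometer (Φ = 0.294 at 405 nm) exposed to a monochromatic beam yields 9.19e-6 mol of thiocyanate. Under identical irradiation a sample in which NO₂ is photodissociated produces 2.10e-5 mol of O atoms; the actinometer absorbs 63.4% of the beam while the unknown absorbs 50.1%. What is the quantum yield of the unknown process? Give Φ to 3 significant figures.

Φ = 0.850

Photons absorbed by the actinometer: 9.19e-6 / 0.294 = 3.126e-5 mol.
Incident flux: 3.126e-5 / 0.634 = 4.931e-5 einstein.
Absorbed by unknown: 0.501 × 4.931e-5 = 2.470e-5 mol.
Φ(unknown) = 2.10e-5 / 2.470e-5 = 0.850.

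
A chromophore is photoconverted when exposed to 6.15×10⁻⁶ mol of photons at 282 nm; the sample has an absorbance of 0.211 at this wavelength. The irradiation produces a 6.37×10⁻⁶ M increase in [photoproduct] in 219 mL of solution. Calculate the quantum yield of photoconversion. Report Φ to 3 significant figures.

Φ = 0.589

Product: (6.37×10⁻⁶ M)(0.219 L) = 1.395×10⁻⁶ mol.
Fraction absorbed: 1 − 10^(−0.211) = 0.3848.
Photons absorbed: 0.3848 × 6.15×10⁻⁶ = 2.367×10⁻⁶ mol.
Φ = 1.395×10⁻⁶ mol / 2.367×10⁻⁶ mol photons = 0.589.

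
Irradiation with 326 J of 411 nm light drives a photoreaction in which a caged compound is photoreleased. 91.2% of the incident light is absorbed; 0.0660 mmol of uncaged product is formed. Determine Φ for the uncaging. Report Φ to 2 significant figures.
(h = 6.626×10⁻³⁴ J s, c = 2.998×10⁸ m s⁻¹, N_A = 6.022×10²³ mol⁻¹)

Product: 0.0660 mmol = 6.60×10⁻⁵ mol.
Photon energy at 411 nm: hc/λ = (6.626×10⁻³⁴)(2.998×10⁸)/(411×10⁻⁹) = 4.833×10⁻¹⁹ J.
Photons incident: 326 / 4.833×10⁻¹⁹ = 6.745×10²⁰, i.e. 6.745×10²⁰/6.022×10²³ = 0.001120 mol.
Photons absorbed: 0.912 × 0.001120 = 0.001021 mol.
Φ = 6.60×10⁻⁵ mol / 0.001021 mol photons = 0.065.

Φ = 0.065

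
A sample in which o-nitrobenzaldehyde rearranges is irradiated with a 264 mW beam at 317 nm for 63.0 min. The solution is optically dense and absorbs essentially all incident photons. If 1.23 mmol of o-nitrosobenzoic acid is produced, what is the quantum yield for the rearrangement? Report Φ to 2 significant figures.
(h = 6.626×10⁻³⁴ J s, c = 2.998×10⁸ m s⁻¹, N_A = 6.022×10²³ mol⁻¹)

Φ = 0.47

Product: 1.23 mmol = 0.00123 mol.
Photon energy at 317 nm: hc/λ = (6.626×10⁻³⁴)(2.998×10⁸)/(317×10⁻⁹) = 6.266×10⁻¹⁹ J.
Energy delivered: (264 mW)(3780 s) = 997.9 J.
Photons incident: 997.9 / 6.266×10⁻¹⁹ = 1.593×10²¹, i.e. 1.593×10²¹/6.022×10²³ = 0.002645 mol.
Φ = 0.00123 mol / 0.002645 mol photons = 0.47.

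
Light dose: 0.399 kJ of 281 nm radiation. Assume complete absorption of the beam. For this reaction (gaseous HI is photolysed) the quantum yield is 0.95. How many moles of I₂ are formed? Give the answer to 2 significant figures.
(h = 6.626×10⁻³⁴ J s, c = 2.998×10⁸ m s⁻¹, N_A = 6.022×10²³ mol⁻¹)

8.9×10⁻⁴ mol

Photon energy at 281 nm: hc/λ = (6.626×10⁻³⁴)(2.998×10⁸)/(281×10⁻⁹) = 7.069×10⁻¹⁹ J.
Incident energy: 0.399 kJ = 399 J.
Photons incident: 399 / 7.069×10⁻¹⁹ = 5.644×10²⁰, i.e. 5.644×10²⁰/6.022×10²³ = 9.372×10⁻⁴ mol.
Product: Φ × n_abs = 0.95 × 9.372×10⁻⁴ = 8.903×10⁻⁴ mol.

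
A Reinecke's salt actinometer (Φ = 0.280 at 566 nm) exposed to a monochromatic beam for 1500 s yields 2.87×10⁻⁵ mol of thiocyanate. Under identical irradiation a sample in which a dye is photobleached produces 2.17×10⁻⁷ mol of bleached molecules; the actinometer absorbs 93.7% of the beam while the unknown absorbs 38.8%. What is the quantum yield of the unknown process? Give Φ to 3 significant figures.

Φ = 0.00511

Photons absorbed by the actinometer: 2.87×10⁻⁵ / 0.280 = 1.025×10⁻⁴ mol.
Incident flux: 1.025×10⁻⁴ / 0.937 = 1.094×10⁻⁴ einstein.
Absorbed by unknown: 0.388 × 1.094×10⁻⁴ = 4.245×10⁻⁵ mol.
Φ(unknown) = 2.17×10⁻⁷ / 4.245×10⁻⁵ = 0.00511.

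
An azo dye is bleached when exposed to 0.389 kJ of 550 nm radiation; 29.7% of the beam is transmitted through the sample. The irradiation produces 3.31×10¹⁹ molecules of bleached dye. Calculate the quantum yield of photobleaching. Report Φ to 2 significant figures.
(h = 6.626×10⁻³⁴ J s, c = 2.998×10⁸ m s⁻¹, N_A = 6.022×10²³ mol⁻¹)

Φ = 0.044

Product: 3.31×10¹⁹ / 6.022×10²³ = 5.497×10⁻⁵ mol.
Photon energy at 550 nm: hc/λ = (6.626×10⁻³⁴)(2.998×10⁸)/(550×10⁻⁹) = 3.612×10⁻¹⁹ J.
Incident energy: 0.389 kJ = 389 J.
Photons incident: 389 / 3.612×10⁻¹⁹ = 1.077×10²¹, i.e. 1.077×10²¹/6.022×10²³ = 0.001788 mol.
Fraction absorbed: 1 − 29.7/100 = 0.7030.
Photons absorbed: 0.7030 × 0.001788 = 0.001257 mol.
Φ = 5.497×10⁻⁵ mol / 0.001257 mol photons = 0.044.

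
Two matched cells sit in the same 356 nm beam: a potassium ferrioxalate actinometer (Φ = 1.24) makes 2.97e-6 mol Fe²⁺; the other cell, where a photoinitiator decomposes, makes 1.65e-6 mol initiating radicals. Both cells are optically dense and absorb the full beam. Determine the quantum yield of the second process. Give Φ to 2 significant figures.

Φ = 0.69

Photons absorbed by the actinometer: 2.97e-6 / 1.24 = 2.395e-6 mol.
Φ(unknown) = 1.65e-6 / 2.395e-6 = 0.69.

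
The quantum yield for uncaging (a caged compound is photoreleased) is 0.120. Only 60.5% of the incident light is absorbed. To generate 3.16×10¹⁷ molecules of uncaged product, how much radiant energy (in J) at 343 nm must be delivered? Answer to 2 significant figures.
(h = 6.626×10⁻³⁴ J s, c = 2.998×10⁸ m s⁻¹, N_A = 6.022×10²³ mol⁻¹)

Product: 3.16×10¹⁷ / 6.022×10²³ = 5.247×10⁻⁷ mol.
Photons that must be absorbed: 5.247×10⁻⁷ / 0.120 = 4.373×10⁻⁶ mol.
Incident photons needed: 4.373×10⁻⁶ / 0.605 = 7.228×10⁻⁶ mol.
Photon energy: hc/λ = 5.791×10⁻¹⁹ J; per mole, 3.487×10⁵ J mol⁻¹.
Energy required: 7.228×10⁻⁶ × 3.487×10⁵ = 2.5 J.

2.5 J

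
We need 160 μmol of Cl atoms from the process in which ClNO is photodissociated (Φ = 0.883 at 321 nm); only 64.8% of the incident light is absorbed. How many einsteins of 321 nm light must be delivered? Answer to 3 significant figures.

Product: 160 μmol = 1.60×10⁻⁴ mol.
Photons that must be absorbed: 1.60×10⁻⁴ / 0.883 = 1.812×10⁻⁴ mol.
Incident photons needed: 1.812×10⁻⁴ / 0.648 = 2.796×10⁻⁴ mol.

2.80×10⁻⁴ einstein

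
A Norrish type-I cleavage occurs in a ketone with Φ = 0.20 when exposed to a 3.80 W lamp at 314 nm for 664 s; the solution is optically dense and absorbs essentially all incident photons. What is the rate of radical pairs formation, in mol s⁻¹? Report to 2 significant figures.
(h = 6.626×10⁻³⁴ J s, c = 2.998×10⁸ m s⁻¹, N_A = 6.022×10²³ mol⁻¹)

Photon energy at 314 nm: hc/λ = (6.626×10⁻³⁴)(2.998×10⁸)/(314×10⁻⁹) = 6.326×10⁻¹⁹ J.
Energy delivered: (3.80 W)(664 s) = 2523 J.
Photons incident: 2523 / 6.326×10⁻¹⁹ = 3.988×10²¹, i.e. 3.988×10²¹/6.022×10²³ = 0.006622 mol.
Product formed: 0.20 × 0.006622 = 0.001324 mol.
Rate: 0.001324 / 664 s = 2.0×10⁻⁶ mol s⁻¹.

2.0×10⁻⁶ mol s⁻¹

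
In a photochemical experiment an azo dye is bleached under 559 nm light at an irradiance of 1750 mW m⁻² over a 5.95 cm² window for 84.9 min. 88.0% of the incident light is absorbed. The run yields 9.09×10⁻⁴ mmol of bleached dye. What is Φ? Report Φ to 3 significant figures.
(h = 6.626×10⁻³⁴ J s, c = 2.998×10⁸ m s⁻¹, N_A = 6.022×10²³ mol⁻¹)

Φ = 0.0417

Product: 9.09×10⁻⁴ mmol = 9.09×10⁻⁷ mol.
Photon energy at 559 nm: hc/λ = (6.626×10⁻³⁴)(2.998×10⁸)/(559×10⁻⁹) = 3.554×10⁻¹⁹ J.
Energy delivered: (1750 mW m⁻²)(5.95×10⁻⁴ m²)(5094 s) = 5.304 J.
Photons incident: 5.304 / 3.554×10⁻¹⁹ = 1.492×10¹⁹, i.e. 1.492×10¹⁹/6.022×10²³ = 2.478×10⁻⁵ mol.
Photons absorbed: 0.880 × 2.478×10⁻⁵ = 2.181×10⁻⁵ mol.
Φ = 9.09×10⁻⁷ mol / 2.181×10⁻⁵ mol photons = 0.0417.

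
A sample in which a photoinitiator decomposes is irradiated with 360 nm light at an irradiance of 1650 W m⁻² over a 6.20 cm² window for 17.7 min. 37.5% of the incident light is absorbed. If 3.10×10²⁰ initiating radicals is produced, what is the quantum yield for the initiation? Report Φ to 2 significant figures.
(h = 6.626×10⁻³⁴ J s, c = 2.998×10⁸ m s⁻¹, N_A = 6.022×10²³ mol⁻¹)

Φ = 0.42

Product: 3.10×10²⁰ / 6.022×10²³ = 5.148×10⁻⁴ mol.
Photon energy at 360 nm: hc/λ = (6.626×10⁻³⁴)(2.998×10⁸)/(360×10⁻⁹) = 5.518×10⁻¹⁹ J.
Energy delivered: (1650 W m⁻²)(6.20×10⁻⁴ m²)(1062 s) = 1086 J.
Photons incident: 1086 / 5.518×10⁻¹⁹ = 1.968×10²¹, i.e. 1.968×10²¹/6.022×10²³ = 0.003268 mol.
Photons absorbed: 0.375 × 0.003268 = 0.001226 mol.
Φ = 5.148×10⁻⁴ mol / 0.001226 mol photons = 0.42.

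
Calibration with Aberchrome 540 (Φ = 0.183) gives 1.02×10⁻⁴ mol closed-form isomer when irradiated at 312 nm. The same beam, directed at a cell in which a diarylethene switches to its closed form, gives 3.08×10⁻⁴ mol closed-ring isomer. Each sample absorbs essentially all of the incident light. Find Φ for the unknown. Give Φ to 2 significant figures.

Φ = 0.55

Photons absorbed by the actinometer: 1.02×10⁻⁴ / 0.183 = 5.574×10⁻⁴ mol.
Φ(unknown) = 3.08×10⁻⁴ / 5.574×10⁻⁴ = 0.55.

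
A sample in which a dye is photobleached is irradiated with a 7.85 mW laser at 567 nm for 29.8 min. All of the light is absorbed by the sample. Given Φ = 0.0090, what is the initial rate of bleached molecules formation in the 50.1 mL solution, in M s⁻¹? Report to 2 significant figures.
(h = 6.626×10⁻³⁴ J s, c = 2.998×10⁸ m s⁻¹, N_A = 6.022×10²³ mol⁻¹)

Photon energy at 567 nm: hc/λ = (6.626×10⁻³⁴)(2.998×10⁸)/(567×10⁻⁹) = 3.503×10⁻¹⁹ J.
Energy delivered: (7.85 mW)(1788 s) = 14.04 J.
Photons incident: 14.04 / 3.503×10⁻¹⁹ = 4.008×10¹⁹, i.e. 4.008×10¹⁹/6.022×10²³ = 6.656×10⁻⁵ mol.
Product formed: 0.0090 × 6.656×10⁻⁵ = 5.990×10⁻⁷ mol.
Rate: 5.990×10⁻⁷ mol / (1788 s × 0.0501 L) = 6.7×10⁻⁹ M s⁻¹.

6.7×10⁻⁹ M s⁻¹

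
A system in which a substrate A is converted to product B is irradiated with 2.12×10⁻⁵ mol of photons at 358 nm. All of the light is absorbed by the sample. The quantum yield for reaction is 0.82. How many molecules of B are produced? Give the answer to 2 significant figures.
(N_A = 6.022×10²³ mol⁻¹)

Product: Φ × n_abs = 0.82 × 2.12×10⁻⁵ = 1.738×10⁻⁵ mol.
As a count: 1.738×10⁻⁵ × 6.022×10²³ = 1.0×10¹⁹.

1.0×10¹⁹ molecules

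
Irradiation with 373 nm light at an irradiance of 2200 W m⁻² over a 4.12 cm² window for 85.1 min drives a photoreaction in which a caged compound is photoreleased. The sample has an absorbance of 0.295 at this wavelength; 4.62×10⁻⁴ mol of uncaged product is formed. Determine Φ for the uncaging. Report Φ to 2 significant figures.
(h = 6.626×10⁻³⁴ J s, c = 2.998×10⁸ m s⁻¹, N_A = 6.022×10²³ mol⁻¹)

Photon energy at 373 nm: hc/λ = (6.626×10⁻³⁴)(2.998×10⁸)/(373×10⁻⁹) = 5.326×10⁻¹⁹ J.
Energy delivered: (2200 W m⁻²)(4.12×10⁻⁴ m²)(5106 s) = 4628 J.
Photons incident: 4628 / 5.326×10⁻¹⁹ = 8.689×10²¹, i.e. 8.689×10²¹/6.022×10²³ = 0.01443 mol.
Fraction absorbed: 1 − 10^(−0.295) = 0.4930.
Photons absorbed: 0.4930 × 0.01443 = 0.007114 mol.
Φ = 4.62×10⁻⁴ mol / 0.007114 mol photons = 0.065.

Φ = 0.065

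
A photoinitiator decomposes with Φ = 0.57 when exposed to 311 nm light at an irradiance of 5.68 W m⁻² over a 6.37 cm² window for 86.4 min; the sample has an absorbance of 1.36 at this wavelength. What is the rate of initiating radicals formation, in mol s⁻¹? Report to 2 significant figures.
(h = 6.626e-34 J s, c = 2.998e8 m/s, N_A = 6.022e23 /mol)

Photon energy at 311 nm: hc/λ = (6.626e-34)(2.998e8)/(311e-9) = 6.387e-19 J.
Energy delivered: (5.68 W m⁻²)(6.37e-4 m²)(5184 s) = 18.76 J.
Photons incident: 18.76 / 6.387e-19 = 2.937e19, i.e. 2.937e19/6.022e23 = 4.877e-5 mol.
Fraction absorbed: 1 − 10^(−1.36) = 0.9563.
Photons absorbed: 0.9563 × 4.877e-5 = 4.664e-5 mol.
Product formed: 0.57 × 4.664e-5 = 2.658e-5 mol.
Rate: 2.658e-5 / 5184 s = 5.1e-9 mol s⁻¹.

5.1e-9 mol s⁻¹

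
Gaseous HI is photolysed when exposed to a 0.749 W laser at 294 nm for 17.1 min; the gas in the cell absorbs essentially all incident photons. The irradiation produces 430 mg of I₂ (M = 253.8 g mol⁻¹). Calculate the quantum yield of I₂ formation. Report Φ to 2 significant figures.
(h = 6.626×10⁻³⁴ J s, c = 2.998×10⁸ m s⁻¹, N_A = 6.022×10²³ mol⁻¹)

Φ = 0.90

Product: 430 mg / 253.8 g mol⁻¹ = 0.001694 mol.
Photon energy at 294 nm: hc/λ = (6.626×10⁻³⁴)(2.998×10⁸)/(294×10⁻⁹) = 6.757×10⁻¹⁹ J.
Energy delivered: (0.749 W)(1026 s) = 768.5 J.
Photons incident: 768.5 / 6.757×10⁻¹⁹ = 1.137×10²¹, i.e. 1.137×10²¹/6.022×10²³ = 0.001888 mol.
Φ = 0.001694 mol / 0.001888 mol photons = 0.90.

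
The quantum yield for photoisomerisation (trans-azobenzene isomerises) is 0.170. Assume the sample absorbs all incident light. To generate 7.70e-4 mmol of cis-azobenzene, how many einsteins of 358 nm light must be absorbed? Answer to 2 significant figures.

4.5e-6 einstein

Product: 7.70e-4 mmol = 7.70e-7 mol.
Photons that must be absorbed: 7.70e-7 / 0.170 = 4.529e-6 mol.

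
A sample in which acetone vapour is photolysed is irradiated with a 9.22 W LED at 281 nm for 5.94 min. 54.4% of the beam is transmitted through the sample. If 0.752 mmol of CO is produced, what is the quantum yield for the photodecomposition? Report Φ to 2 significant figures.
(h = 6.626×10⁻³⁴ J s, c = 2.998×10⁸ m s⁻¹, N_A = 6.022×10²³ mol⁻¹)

Φ = 0.21

Product: 0.752 mmol = 7.52×10⁻⁴ mol.
Photon energy at 281 nm: hc/λ = (6.626×10⁻³⁴)(2.998×10⁸)/(281×10⁻⁹) = 7.069×10⁻¹⁹ J.
Energy delivered: (9.22 W)(356.4 s) = 3286 J.
Photons incident: 3286 / 7.069×10⁻¹⁹ = 4.648×10²¹, i.e. 4.648×10²¹/6.022×10²³ = 0.007718 mol.
Fraction absorbed: 1 − 54.4/100 = 0.4560.
Photons absorbed: 0.4560 × 0.007718 = 0.003519 mol.
Φ = 7.52×10⁻⁴ mol / 0.003519 mol photons = 0.21.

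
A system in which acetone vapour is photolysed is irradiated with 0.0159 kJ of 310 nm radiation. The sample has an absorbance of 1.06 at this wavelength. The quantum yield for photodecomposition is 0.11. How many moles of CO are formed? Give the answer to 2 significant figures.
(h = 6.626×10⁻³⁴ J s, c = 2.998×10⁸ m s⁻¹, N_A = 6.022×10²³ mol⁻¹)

Photon energy at 310 nm: hc/λ = (6.626×10⁻³⁴)(2.998×10⁸)/(310×10⁻⁹) = 6.408×10⁻¹⁹ J.
Incident energy: 0.0159 kJ = 15.9 J.
Photons incident: 15.9 / 6.408×10⁻¹⁹ = 2.481×10¹⁹, i.e. 2.481×10¹⁹/6.022×10²³ = 4.120×10⁻⁵ mol.
Fraction absorbed: 1 − 10^(−1.06) = 0.9129.
Photons absorbed: 0.9129 × 4.120×10⁻⁵ = 3.761×10⁻⁵ mol.
Product: Φ × n_abs = 0.11 × 3.761×10⁻⁵ = 4.137×10⁻⁶ mol.

4.1×10⁻⁶ mol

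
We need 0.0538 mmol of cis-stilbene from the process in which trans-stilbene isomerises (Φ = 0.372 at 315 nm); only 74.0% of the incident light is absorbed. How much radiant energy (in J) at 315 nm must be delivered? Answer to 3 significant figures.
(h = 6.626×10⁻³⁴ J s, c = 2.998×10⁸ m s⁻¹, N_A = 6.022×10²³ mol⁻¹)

Product: 0.0538 mmol = 5.38×10⁻⁵ mol.
Photons that must be absorbed: 5.38×10⁻⁵ / 0.372 = 1.446×10⁻⁴ mol.
Incident photons needed: 1.446×10⁻⁴ / 0.740 = 1.954×10⁻⁴ mol.
Photon energy: hc/λ = 6.306×10⁻¹⁹ J; per mole, 3.797×10⁵ J mol⁻¹.
Energy required: 1.954×10⁻⁴ × 3.797×10⁵ = 74.2 J.

74.2 J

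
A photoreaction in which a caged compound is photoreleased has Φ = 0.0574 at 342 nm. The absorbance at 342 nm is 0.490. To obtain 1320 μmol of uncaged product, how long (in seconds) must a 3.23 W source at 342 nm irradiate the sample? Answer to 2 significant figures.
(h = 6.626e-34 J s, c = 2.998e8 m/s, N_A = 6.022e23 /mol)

t ≈ 3700 s

Product: 1320 μmol = 0.00132 mol.
Photons that must be absorbed: 0.00132 / 0.0574 = 0.02300 mol.
Fraction absorbed: 1 − 10^(−0.490) = 0.6764.
Incident photons needed: 0.02300 / 0.6764 = 0.03400 mol.
Photon energy: hc/λ = 5.808e-19 J; per mole, 3.498e5 J mol⁻¹.
Energy required: 0.03400 × 3.498e5 = 1.189e4 J.
Time: 1.189e4 J / 3.23 W = 3700 s.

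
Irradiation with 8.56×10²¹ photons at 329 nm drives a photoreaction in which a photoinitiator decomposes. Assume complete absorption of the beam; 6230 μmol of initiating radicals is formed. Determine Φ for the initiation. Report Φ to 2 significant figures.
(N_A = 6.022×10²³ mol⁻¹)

Φ = 0.44

Product: 6230 μmol = 0.00623 mol.
Moles of photons: 8.56×10²¹ / 6.022×10²³ = 0.01421 mol.
Φ = 0.00623 mol / 0.01421 mol photons = 0.44.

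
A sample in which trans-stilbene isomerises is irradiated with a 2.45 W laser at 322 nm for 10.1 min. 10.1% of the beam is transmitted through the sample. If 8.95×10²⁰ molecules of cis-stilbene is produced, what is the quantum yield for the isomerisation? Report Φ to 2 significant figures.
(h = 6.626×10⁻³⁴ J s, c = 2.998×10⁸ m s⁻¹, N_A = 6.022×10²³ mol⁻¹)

Product: 8.95×10²⁰ / 6.022×10²³ = 0.001486 mol.
Photon energy at 322 nm: hc/λ = (6.626×10⁻³⁴)(2.998×10⁸)/(322×10⁻⁹) = 6.169×10⁻¹⁹ J.
Energy delivered: (2.45 W)(606 s) = 1485 J.
Photons incident: 1485 / 6.169×10⁻¹⁹ = 2.407×10²¹, i.e. 2.407×10²¹/6.022×10²³ = 0.003997 mol.
Fraction absorbed: 1 − 10.1/100 = 0.8990.
Photons absorbed: 0.8990 × 0.003997 = 0.003593 mol.
Φ = 0.001486 mol / 0.003593 mol photons = 0.41.

Φ = 0.41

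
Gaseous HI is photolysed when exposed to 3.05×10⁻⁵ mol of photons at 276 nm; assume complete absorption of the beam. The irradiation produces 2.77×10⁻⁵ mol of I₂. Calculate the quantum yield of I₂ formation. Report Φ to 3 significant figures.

Φ = 2.77×10⁻⁵ mol / 3.05×10⁻⁵ mol photons = 0.908.

Φ = 0.908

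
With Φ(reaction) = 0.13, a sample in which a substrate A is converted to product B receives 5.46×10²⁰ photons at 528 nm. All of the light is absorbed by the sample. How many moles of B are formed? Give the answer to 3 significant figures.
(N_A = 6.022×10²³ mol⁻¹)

Moles of photons: 5.46×10²⁰ / 6.022×10²³ = 9.067×10⁻⁴ mol.
Product: Φ × n_abs = 0.13 × 9.067×10⁻⁴ = 1.179×10⁻⁴ mol.

1.18×10⁻⁴ mol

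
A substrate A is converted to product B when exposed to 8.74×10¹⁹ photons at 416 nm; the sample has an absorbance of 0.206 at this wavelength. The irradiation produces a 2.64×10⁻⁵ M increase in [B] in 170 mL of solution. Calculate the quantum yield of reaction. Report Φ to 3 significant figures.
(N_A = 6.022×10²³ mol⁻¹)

Product: (2.64×10⁻⁵ M)(0.17 L) = 4.488×10⁻⁶ mol.
Moles of photons: 8.74×10¹⁹ / 6.022×10²³ = 1.451×10⁻⁴ mol.
Fraction absorbed: 1 − 10^(−0.206) = 0.3777.
Photons absorbed: 0.3777 × 1.451×10⁻⁴ = 5.480×10⁻⁵ mol.
Φ = 4.488×10⁻⁶ mol / 5.480×10⁻⁵ mol photons = 0.0819.

Φ = 0.0819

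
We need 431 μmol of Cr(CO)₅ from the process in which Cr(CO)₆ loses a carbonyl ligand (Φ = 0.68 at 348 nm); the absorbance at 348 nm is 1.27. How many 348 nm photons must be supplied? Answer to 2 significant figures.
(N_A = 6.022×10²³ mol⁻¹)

Product: 431 μmol = 4.31×10⁻⁴ mol.
Photons that must be absorbed: 4.31×10⁻⁴ / 0.68 = 6.338×10⁻⁴ mol.
Fraction absorbed: 1 − 10^(−1.27) = 0.9463.
Incident photons needed: 6.338×10⁻⁴ / 0.9463 = 6.698×10⁻⁴ mol.
Photon count: 6.698×10⁻⁴ × 6.022×10²³ = 4.0×10²⁰.

4.0×10²⁰ photons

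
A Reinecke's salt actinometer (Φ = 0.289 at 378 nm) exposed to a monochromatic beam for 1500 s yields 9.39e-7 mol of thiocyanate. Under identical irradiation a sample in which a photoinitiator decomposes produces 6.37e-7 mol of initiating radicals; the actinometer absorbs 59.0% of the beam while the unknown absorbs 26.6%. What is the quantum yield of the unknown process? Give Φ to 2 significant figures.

Φ = 0.43

Photons absorbed by the actinometer: 9.39e-7 / 0.289 = 3.249e-6 mol.
Incident flux: 3.249e-6 / 0.590 = 5.507e-6 einstein.
Absorbed by unknown: 0.266 × 5.507e-6 = 1.465e-6 mol.
Φ(unknown) = 6.37e-7 / 1.465e-6 = 0.43.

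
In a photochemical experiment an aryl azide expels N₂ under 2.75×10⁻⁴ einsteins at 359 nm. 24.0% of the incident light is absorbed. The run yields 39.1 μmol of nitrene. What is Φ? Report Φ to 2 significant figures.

Product: 39.1 μmol = 3.91×10⁻⁵ mol.
Photons absorbed: 0.240 × 2.75×10⁻⁴ = 6.600×10⁻⁵ mol.
Φ = 3.91×10⁻⁵ mol / 6.600×10⁻⁵ mol photons = 0.59.

Φ = 0.59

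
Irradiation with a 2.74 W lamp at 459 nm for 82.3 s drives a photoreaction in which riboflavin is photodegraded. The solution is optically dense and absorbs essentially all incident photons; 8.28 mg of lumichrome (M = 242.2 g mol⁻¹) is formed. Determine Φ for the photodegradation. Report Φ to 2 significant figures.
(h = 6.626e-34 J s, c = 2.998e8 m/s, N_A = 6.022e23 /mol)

Φ = 0.040

Product: 8.28 mg / 242.2 g mol⁻¹ = 3.419e-5 mol.
Photon energy at 459 nm: hc/λ = (6.626e-34)(2.998e8)/(459e-9) = 4.328e-19 J.
Energy delivered: (2.74 W)(82.3 s) = 225.5 J.
Photons incident: 225.5 / 4.328e-19 = 5.210e20, i.e. 5.210e20/6.022e23 = 8.652e-4 mol.
Φ = 3.419e-5 mol / 8.652e-4 mol photons = 0.040.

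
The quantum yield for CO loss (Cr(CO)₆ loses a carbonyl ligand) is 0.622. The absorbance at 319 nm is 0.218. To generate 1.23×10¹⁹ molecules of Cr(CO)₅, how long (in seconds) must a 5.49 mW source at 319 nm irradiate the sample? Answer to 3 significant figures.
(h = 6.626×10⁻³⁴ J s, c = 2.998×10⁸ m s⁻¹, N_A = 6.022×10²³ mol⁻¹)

Product: 1.23×10¹⁹ / 6.022×10²³ = 2.043×10⁻⁵ mol.
Photons that must be absorbed: 2.043×10⁻⁵ / 0.622 = 3.285×10⁻⁵ mol.
Fraction absorbed: 1 − 10^(−0.218) = 0.3947.
Incident photons needed: 3.285×10⁻⁵ / 0.3947 = 8.323×10⁻⁵ mol.
Photon energy: hc/λ = 6.227×10⁻¹⁹ J; per mole, 3.750×10⁵ J mol⁻¹.
Energy required: 8.323×10⁻⁵ × 3.750×10⁵ = 31.21 J.
Time: 31.21 J / 0.00549 W = 5680 s.

t ≈ 5680 s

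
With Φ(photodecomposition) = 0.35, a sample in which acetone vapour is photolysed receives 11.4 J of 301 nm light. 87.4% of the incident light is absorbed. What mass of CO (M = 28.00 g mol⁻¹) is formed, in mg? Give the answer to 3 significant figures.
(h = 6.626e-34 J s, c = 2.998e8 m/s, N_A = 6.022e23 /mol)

Photon energy at 301 nm: hc/λ = (6.626e-34)(2.998e8)/(301e-9) = 6.600e-19 J.
Photons incident: 11.4 / 6.600e-19 = 1.727e19, i.e. 1.727e19/6.022e23 = 2.868e-5 mol.
Photons absorbed: 0.874 × 2.868e-5 = 2.507e-5 mol.
Product: Φ × n_abs = 0.35 × 2.507e-5 = 8.774e-6 mol.
Mass: 8.774e-6 × 28.00 = 2.457e-4 g = 0.246 mg.

0.246 mg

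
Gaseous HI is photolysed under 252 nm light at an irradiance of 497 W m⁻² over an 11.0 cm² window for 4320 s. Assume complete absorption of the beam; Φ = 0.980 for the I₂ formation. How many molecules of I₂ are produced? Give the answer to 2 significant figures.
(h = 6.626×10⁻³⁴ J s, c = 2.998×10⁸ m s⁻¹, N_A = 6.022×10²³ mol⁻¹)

2.9×10²¹ molecules

Photon energy at 252 nm: hc/λ = (6.626×10⁻³⁴)(2.998×10⁸)/(252×10⁻⁹) = 7.883×10⁻¹⁹ J.
Energy delivered: (497 W m⁻²)(11.0×10⁻⁴ m²)(4320 s) = 2362 J.
Photons incident: 2362 / 7.883×10⁻¹⁹ = 2.996×10²¹, i.e. 2.996×10²¹/6.022×10²³ = 0.004975 mol.
Product: Φ × n_abs = 0.980 × 0.004975 = 0.004876 mol.
As a count: 0.004876 × 6.022×10²³ = 2.9×10²¹.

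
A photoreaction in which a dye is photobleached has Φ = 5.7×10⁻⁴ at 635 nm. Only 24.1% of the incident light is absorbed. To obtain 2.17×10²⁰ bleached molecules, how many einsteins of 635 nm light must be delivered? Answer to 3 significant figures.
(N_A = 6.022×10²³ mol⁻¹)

2.62 einstein

Product: 2.17×10²⁰ / 6.022×10²³ = 3.603×10⁻⁴ mol.
Photons that must be absorbed: 3.603×10⁻⁴ / 5.7×10⁻⁴ = 0.6321 mol.
Incident photons needed: 0.6321 / 0.241 = 2.623 mol.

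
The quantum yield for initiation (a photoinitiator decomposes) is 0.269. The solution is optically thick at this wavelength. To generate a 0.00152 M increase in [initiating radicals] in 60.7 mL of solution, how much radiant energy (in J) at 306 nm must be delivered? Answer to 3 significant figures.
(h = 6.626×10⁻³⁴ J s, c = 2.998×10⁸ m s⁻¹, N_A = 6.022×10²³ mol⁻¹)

Product: (0.00152 M)(0.0607 L) = 9.226×10⁻⁵ mol.
Photons that must be absorbed: 9.226×10⁻⁵ / 0.269 = 3.430×10⁻⁴ mol.
Photon energy: hc/λ = 6.492×10⁻¹⁹ J; per mole, 3.909×10⁵ J mol⁻¹.
Energy required: 3.430×10⁻⁴ × 3.909×10⁵ = 134 J.

134 J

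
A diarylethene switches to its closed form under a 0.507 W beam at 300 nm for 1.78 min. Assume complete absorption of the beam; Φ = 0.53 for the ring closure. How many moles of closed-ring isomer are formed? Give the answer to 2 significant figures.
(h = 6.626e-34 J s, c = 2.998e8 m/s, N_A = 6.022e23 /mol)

7.2e-5 mol

Photon energy at 300 nm: hc/λ = (6.626e-34)(2.998e8)/(300e-9) = 6.622e-19 J.
Energy delivered: (0.507 W)(106.8 s) = 54.15 J.
Photons incident: 54.15 / 6.622e-19 = 8.177e19, i.e. 8.177e19/6.022e23 = 1.358e-4 mol.
Product: Φ × n_abs = 0.53 × 1.358e-4 = 7.197e-5 mol.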